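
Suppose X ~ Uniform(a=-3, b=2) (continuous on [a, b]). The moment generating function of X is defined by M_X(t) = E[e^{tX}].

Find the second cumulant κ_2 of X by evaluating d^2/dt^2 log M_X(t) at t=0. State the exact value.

M_X(t) = (e^(2*t) - e^(-3*t))/(5*t)
K_X(t) = log M_X(t) = -log(t) + log(e^(2*t) - e^(-3*t)) - log(5)
dK/dt = (2*t*e^(5*t) + 3*t - e^(5*t) + 1)/(t*e^(5*t) - t)
d^2K/dt^2 = (-25*t^2*e^(5*t) + e^(10*t) - 2*e^(5*t) + 1)/(t^2*e^(10*t) - 2*t^2*e^(5*t) + t^2)

κ_2 = d^2K/dt^2 |_{t=0} = 25/12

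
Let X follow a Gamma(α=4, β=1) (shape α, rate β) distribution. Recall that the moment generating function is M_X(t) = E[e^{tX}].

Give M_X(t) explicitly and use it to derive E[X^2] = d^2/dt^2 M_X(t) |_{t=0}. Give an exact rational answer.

E[X^2] = M^(2)(0) = 20

M_X(t) = (1 - t)^(-4)
M^(2)(t) = 20/(t^6 - 6*t^5 + 15*t^4 - 20*t^3 + 15*t^2 - 6*t + 1)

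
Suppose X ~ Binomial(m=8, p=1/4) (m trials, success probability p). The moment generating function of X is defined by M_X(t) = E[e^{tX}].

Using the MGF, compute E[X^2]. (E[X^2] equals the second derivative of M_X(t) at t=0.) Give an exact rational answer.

E[X^2] = M^(2)(0) = 11/2

M_X(t) = (e^(t)/4 + 3/4)^8
M^(2)(t) = e^(8*t)/1024 + 147*e^(7*t)/8192 + 567*e^(6*t)/4096 + 4725*e^(5*t)/8192 + 2835*e^(4*t)/2048 + 15309*e^(3*t)/8192 + 5103*e^(2*t)/4096 + 2187*e^(t)/8192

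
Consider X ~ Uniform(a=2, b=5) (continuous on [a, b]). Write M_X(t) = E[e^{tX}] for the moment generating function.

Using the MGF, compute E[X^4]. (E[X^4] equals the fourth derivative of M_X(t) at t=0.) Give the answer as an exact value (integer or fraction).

E[X^4] = D^4[M](0) = 1031/5

M_X(t) = (e^(5*t) - e^(2*t))/(3*t)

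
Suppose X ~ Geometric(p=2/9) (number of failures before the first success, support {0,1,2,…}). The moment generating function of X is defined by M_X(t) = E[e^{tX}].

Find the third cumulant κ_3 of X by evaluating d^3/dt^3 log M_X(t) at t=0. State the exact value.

κ_3 = K′′′(0) = 126

M_X(t) = 2/(9*(1 - 7*e^(t)/9))
K_X(t) = log M_X(t) = -log(1 - 7*e^(t)/9) - 2*log(3) + log(2)
K′(t) = -7*e^(t)/(7*e^(t) - 9)
K′′(t) = 63*e^(t)/(49*e^(2*t) - 126*e^(t) + 81)
K′′′(t) = (-441*e^(2*t) - 567*e^(t))/(343*e^(3*t) - 1323*e^(2*t) + 1701*e^(t) - 729)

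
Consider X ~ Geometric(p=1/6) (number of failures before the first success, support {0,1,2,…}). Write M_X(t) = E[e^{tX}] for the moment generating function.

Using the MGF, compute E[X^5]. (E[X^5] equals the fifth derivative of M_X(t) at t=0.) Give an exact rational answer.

E[X^5] = D^5[M](0) = 544505

M_X(t) = 1/(6*(1 - 5*e^(t)/6))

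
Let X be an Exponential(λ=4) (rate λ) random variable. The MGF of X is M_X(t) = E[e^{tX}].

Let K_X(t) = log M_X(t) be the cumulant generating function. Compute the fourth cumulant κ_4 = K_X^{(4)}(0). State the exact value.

κ_4 = D^4[K](0) = 3/128

M_X(t) = 4/(4 - t)
K_X(t) = log M_X(t) = -log(4 - t) + 2*log(2)
D^4[K](t) = 6/(t^4 - 16*t^3 + 96*t^2 - 256*t + 256)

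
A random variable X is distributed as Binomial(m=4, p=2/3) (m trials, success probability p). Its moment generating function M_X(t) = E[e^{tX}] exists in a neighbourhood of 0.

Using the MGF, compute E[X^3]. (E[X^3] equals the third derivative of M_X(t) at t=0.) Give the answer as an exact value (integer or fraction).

M_X(t) = (2*e^(t)/3 + 1/3)^4
M′(t) = 64*e^(4*t)/81 + 32*e^(3*t)/27 + 16*e^(2*t)/27 + 8*e^(t)/81
M′′(t) = 256*e^(4*t)/81 + 32*e^(3*t)/9 + 32*e^(2*t)/27 + 8*e^(t)/81
M′′′(t) = 1024*e^(4*t)/81 + 32*e^(3*t)/3 + 64*e^(2*t)/27 + 8*e^(t)/81

E[X^3] = M′′′(0) = 232/9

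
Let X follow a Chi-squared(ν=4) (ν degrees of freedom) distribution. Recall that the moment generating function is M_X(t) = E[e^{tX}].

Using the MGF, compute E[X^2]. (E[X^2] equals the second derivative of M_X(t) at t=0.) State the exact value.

E[X^2] = D^2[M](0) = 24

M_X(t) = (1 - 2*t)^(-2)
D^2[M](t) = 24/(16*t^4 - 32*t^3 + 24*t^2 - 8*t + 1)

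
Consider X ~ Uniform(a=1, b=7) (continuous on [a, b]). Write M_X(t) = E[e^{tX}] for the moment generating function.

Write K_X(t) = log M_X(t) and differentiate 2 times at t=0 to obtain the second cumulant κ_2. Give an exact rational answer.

M_X(t) = (e^(7*t) - e^(t))/(6*t)
K_X(t) = log M_X(t) = -log(t) + log(e^(7*t) - e^(t)) - log(6)
D^2[K](t) = (-36*t^2*e^(6*t) + e^(12*t) - 2*e^(6*t) + 1)/(t^2*e^(12*t) - 2*t^2*e^(6*t) + t^2)

κ_2 = D^2[K](0) = 3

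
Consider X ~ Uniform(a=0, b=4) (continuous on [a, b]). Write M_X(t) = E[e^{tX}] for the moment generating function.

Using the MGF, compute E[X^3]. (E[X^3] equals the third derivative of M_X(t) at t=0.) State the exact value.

E[X^3] = M^(3)(0) = 16

M_X(t) = (e^(4*t) - 1)/(4*t)
M^(3)(t) = (32*t^3*e^(4*t) - 24*t^2*e^(4*t) + 12*t*e^(4*t) - 3*e^(4*t) + 3)/(2*t^4)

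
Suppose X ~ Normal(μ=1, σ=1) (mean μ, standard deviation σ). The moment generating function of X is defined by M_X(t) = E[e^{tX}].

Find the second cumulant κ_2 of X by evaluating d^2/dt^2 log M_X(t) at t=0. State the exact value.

M_X(t) = e^(t^2/2 + t)
K_X(t) = log M_X(t) = t^2/2 + t
K^(2)(t) = 1

κ_2 = K^(2)(0) = 1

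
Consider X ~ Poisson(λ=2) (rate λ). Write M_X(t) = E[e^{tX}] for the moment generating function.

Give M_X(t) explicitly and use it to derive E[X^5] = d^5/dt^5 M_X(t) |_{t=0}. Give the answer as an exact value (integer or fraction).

M_X(t) = e^(2*e^(t) - 2)
M′(t) = 2*e^(-2)*e^(t)*e^(2*e^(t))
M′′(t) = (4*e^(2*t)*e^(2*e^(t)) + 2*e^(t)*e^(2*e^(t)))*e^(-2)
M′′′(t) = (8*e^(3*t)*e^(2*e^(t)) + 12*e^(2*t)*e^(2*e^(t)) + 2*e^(t)*e^(2*e^(t)))*e^(-2)
M′′′′(t) = (16*e^(4*t)*e^(2*e^(t)) + 48*e^(3*t)*e^(2*e^(t)) + 28*e^(2*t)*e^(2*e^(t)) + 2*e^(t)*e^(2*e^(t)))*e^(-2)
M′′′′′(t) = (32*e^(5*t)*e^(2*e^(t)) + 160*e^(4*t)*e^(2*e^(t)) + 200*e^(3*t)*e^(2*e^(t)) + 60*e^(2*t)*e^(2*e^(t)) + 2*e^(t)*e^(2*e^(t)))*e^(-2)

E[X^5] = M′′′′′(0) = 454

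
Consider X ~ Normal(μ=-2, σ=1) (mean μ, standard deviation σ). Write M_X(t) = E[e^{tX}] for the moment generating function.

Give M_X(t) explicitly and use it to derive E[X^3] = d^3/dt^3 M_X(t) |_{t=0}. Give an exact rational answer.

E[X^3] = M^(3)(0) = -14

M_X(t) = e^(t^2/2 - 2*t)
M^(3)(t) = (t^3*e^(t^2/2) - 6*t^2*e^(t^2/2) + 15*t*e^(t^2/2) - 14*e^(t^2/2))*e^(-2*t)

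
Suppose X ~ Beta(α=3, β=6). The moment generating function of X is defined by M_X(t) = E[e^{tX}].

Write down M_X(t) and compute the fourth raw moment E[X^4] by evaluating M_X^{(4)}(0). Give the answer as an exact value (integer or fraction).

E[X^4] = d^4M/dt^4 |_{t=0} = 1/33

M_X(t) = ₁F₁(3; 9; t)
dM/dt = ₁F₁(4; 10; t)/3
d^2M/dt^2 = 2*₁F₁(5; 11; t)/15
d^3M/dt^3 = 2*₁F₁(6; 12; t)/33
d^4M/dt^4 = ₁F₁(7; 13; t)/33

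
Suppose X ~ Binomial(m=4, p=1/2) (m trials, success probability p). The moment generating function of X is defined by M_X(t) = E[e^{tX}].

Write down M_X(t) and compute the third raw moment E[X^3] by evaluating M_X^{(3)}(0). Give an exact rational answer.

M_X(t) = (e^(t)/2 + 1/2)^4
M′(t) = e^(4*t)/4 + 3*e^(3*t)/4 + 3*e^(2*t)/4 + e^(t)/4
M′′(t) = e^(4*t) + 9*e^(3*t)/4 + 3*e^(2*t)/2 + e^(t)/4
M′′′(t) = 4*e^(4*t) + 27*e^(3*t)/4 + 3*e^(2*t) + e^(t)/4

E[X^3] = M′′′(0) = 14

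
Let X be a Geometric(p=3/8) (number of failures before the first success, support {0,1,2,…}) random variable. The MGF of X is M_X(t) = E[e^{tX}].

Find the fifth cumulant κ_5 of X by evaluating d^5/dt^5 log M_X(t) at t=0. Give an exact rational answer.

κ_5 = K′′′′′(0) = 84760/81

M_X(t) = 3/(8*(1 - 5*e^(t)/8))
K_X(t) = log M_X(t) = -log(1 - 5*e^(t)/8) - 3*log(2) + log(3)
K′(t) = -5*e^(t)/(5*e^(t) - 8)
K′′(t) = 40*e^(t)/(25*e^(2*t) - 80*e^(t) + 64)
K′′′(t) = (-200*e^(2*t) - 320*e^(t))/(125*e^(3*t) - 600*e^(2*t) + 960*e^(t) - 512)
K′′′′(t) = (1000*e^(3*t) + 6400*e^(2*t) + 2560*e^(t))/(625*e^(4*t) - 4000*e^(3*t) + 9600*e^(2*t) - 10240*e^(t) + 4096)
K′′′′′(t) = (-5000*e^(4*t) - 88000*e^(3*t) - 140800*e^(2*t) - 20480*e^(t))/(3125*e^(5*t) - 25000*e^(4*t) + 80000*e^(3*t) - 128000*e^(2*t) + 102400*e^(t) - 32768)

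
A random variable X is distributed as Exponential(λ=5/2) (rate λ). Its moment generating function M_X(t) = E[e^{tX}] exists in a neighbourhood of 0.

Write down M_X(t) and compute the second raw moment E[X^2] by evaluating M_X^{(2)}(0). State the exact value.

M_X(t) = 5/(2*(5/2 - t))
D^2[M](t) = -40/(8*t^3 - 60*t^2 + 150*t - 125)

E[X^2] = D^2[M](0) = 8/25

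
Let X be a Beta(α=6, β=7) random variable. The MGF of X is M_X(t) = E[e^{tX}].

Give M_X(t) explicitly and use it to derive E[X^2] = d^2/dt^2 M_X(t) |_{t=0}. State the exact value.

E[X^2] = M′′(0) = 3/13

M_X(t) = ₁F₁(6; 13; t)
M′(t) = 6*₁F₁(7; 14; t)/13
M′′(t) = 3*₁F₁(8; 15; t)/13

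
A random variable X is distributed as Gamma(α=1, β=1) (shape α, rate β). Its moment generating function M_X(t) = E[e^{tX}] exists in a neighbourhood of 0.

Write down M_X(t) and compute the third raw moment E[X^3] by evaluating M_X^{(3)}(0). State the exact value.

M_X(t) = 1/(1 - t)
dM/dt = 1/(t^2 - 2*t + 1)
d^2M/dt^2 = -2/(t^3 - 3*t^2 + 3*t - 1)
d^3M/dt^3 = 6/(t^4 - 4*t^3 + 6*t^2 - 4*t + 1)

E[X^3] = d^3M/dt^3 |_{t=0} = 6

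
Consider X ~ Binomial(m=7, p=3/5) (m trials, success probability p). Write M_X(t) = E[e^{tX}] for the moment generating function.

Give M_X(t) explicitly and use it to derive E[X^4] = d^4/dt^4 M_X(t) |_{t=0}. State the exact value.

E[X^4] = D^4[M](0) = 61383/125

M_X(t) = (3*e^(t)/5 + 2/5)^7
D^4[M](t) = 5250987*e^(7*t)/78125 + 13226976*e^(6*t)/78125 + 20412*e^(5*t)/125 + 1161216*e^(4*t)/15625 + 244944*e^(3*t)/15625 + 96768*e^(2*t)/78125 + 1344*e^(t)/78125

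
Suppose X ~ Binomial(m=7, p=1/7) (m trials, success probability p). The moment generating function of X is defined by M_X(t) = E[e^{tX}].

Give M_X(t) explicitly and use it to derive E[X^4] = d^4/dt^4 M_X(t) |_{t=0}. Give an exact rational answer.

M_X(t) = (e^(t)/7 + 6/7)^7
M′(t) = e^(7*t)/117649 + 36*e^(6*t)/117649 + 540*e^(5*t)/117649 + 4320*e^(4*t)/117649 + 19440*e^(3*t)/117649 + 46656*e^(2*t)/117649 + 46656*e^(t)/117649
M′′(t) = e^(7*t)/16807 + 216*e^(6*t)/117649 + 2700*e^(5*t)/117649 + 17280*e^(4*t)/117649 + 58320*e^(3*t)/117649 + 93312*e^(2*t)/117649 + 46656*e^(t)/117649
M′′′(t) = e^(7*t)/2401 + 1296*e^(6*t)/117649 + 13500*e^(5*t)/117649 + 69120*e^(4*t)/117649 + 174960*e^(3*t)/117649 + 186624*e^(2*t)/117649 + 46656*e^(t)/117649
M′′′′(t) = e^(7*t)/343 + 7776*e^(6*t)/117649 + 67500*e^(5*t)/117649 + 276480*e^(4*t)/117649 + 524880*e^(3*t)/117649 + 373248*e^(2*t)/117649 + 46656*e^(t)/117649

E[X^4] = M′′′′(0) = 3781/343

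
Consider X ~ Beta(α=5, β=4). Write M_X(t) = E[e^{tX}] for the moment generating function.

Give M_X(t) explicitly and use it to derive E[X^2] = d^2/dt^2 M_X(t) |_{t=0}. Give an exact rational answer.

M_X(t) = ₁F₁(5; 9; t)
M′(t) = 5*₁F₁(6; 10; t)/9
M′′(t) = ₁F₁(7; 11; t)/3

E[X^2] = M′′(0) = 1/3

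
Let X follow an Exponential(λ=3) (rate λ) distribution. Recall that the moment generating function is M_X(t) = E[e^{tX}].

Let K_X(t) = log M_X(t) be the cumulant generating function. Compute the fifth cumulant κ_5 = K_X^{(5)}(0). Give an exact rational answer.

κ_5 = d^5K/dt^5 |_{t=0} = 8/81

M_X(t) = 3/(3 - t)
K_X(t) = log M_X(t) = -log(3 - t) + log(3)
dK/dt = -1/(t - 3)
d^2K/dt^2 = 1/(t^2 - 6*t + 9)
d^3K/dt^3 = -2/(t^3 - 9*t^2 + 27*t - 27)
d^4K/dt^4 = 6/(t^4 - 12*t^3 + 54*t^2 - 108*t + 81)
d^5K/dt^5 = -24/(t^5 - 15*t^4 + 90*t^3 - 270*t^2 + 405*t - 243)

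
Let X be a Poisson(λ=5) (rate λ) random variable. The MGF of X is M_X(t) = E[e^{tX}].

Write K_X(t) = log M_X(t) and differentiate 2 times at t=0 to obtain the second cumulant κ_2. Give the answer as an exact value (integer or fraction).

M_X(t) = e^(5*e^(t) - 5)
K_X(t) = log M_X(t) = 5*e^(t) - 5
D^2[K](t) = 5*e^(t)

κ_2 = D^2[K](0) = 5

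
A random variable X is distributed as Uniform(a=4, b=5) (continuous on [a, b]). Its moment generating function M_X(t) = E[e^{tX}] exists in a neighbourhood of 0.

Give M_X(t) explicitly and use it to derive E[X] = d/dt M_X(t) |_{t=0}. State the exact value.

E[X] = D[M](0) = 9/2

M_X(t) = (e^(5*t) - e^(4*t))/t
D[M](t) = (5*t*e^(5*t) - 4*t*e^(4*t) - e^(5*t) + e^(4*t))/t^2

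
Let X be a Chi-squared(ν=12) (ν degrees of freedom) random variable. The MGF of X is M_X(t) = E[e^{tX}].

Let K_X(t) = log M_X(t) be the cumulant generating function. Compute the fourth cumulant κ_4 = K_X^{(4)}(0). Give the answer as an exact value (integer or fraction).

κ_4 = D^4[K](0) = 576

M_X(t) = (1 - 2*t)^(-6)
K_X(t) = log M_X(t) = -6*log(1 - 2*t)
D^4[K](t) = 576/(16*t^4 - 32*t^3 + 24*t^2 - 8*t + 1)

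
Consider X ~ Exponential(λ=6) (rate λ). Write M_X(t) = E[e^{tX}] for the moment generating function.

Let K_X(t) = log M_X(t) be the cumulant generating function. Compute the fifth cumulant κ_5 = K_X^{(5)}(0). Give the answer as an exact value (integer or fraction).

M_X(t) = 6/(6 - t)
K_X(t) = log M_X(t) = -log(6 - t) + log(6)
dK/dt = -1/(t - 6)
d^2K/dt^2 = 1/(t^2 - 12*t + 36)
d^3K/dt^3 = -2/(t^3 - 18*t^2 + 108*t - 216)
d^4K/dt^4 = 6/(t^4 - 24*t^3 + 216*t^2 - 864*t + 1296)
d^5K/dt^5 = -24/(t^5 - 30*t^4 + 360*t^3 - 2160*t^2 + 6480*t - 7776)

κ_5 = d^5K/dt^5 |_{t=0} = 1/324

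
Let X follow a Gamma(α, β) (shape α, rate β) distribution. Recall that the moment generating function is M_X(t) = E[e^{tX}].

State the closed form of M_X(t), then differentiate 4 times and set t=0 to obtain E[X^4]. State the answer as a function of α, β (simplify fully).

E[X^4] = M′′′′(0) = α*(α^3 + 6*α^2 + 11*α + 6)/β^4

M_X(t) = (β/(β - t))^α
M′(t) = -α*β^α*(1/(β - t))^α/(-β + t)
M′′(t) = (α^2*β^α*(1/(β - t))^α + α*β^α*(1/(β - t))^α)/(β^2 - 2*β*t + t^2)
M′′′(t) = (-α^3*β^α*(1/(β - t))^α - 3*α^2*β^α*(1/(β - t))^α - 2*α*β^α*(1/(β - t))^α)/(-β^3 + 3*β^2*t - 3*β*t^2 + t^3)
M′′′′(t) = (α^4*β^α*(1/(β - t))^α + 6*α^3*β^α*(1/(β - t))^α + 11*α^2*β^α*(1/(β - t))^α + 6*α*β^α*(1/(β - t))^α)/(β^4 - 4*β^3*t + 6*β^2*t^2 - 4*β*t^3 + t^4)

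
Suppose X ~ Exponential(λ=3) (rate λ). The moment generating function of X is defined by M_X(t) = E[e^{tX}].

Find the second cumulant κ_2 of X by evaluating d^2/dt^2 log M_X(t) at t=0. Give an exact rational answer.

κ_2 = K′′(0) = 1/9

M_X(t) = 3/(3 - t)
K_X(t) = log M_X(t) = -log(3 - t) + log(3)
K′(t) = -1/(t - 3)
K′′(t) = 1/(t^2 - 6*t + 9)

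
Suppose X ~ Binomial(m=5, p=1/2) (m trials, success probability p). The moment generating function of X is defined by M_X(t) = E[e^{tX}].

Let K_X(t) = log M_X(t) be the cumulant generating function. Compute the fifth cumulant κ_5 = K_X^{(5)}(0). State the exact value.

κ_5 = K′′′′′(0) = 0

M_X(t) = (e^(t)/2 + 1/2)^5
K_X(t) = log M_X(t) = 5*log(e^(t)/2 + 1/2)
K′(t) = 5*e^(t)/(e^(t) + 1)
K′′(t) = 5*e^(t)/(e^(2*t) + 2*e^(t) + 1)
K′′′(t) = (-5*e^(2*t) + 5*e^(t))/(e^(3*t) + 3*e^(2*t) + 3*e^(t) + 1)
K′′′′(t) = (5*e^(3*t) - 20*e^(2*t) + 5*e^(t))/(e^(4*t) + 4*e^(3*t) + 6*e^(2*t) + 4*e^(t) + 1)
K′′′′′(t) = (-5*e^(4*t) + 55*e^(3*t) - 55*e^(2*t) + 5*e^(t))/(e^(5*t) + 5*e^(4*t) + 10*e^(3*t) + 10*e^(2*t) + 5*e^(t) + 1)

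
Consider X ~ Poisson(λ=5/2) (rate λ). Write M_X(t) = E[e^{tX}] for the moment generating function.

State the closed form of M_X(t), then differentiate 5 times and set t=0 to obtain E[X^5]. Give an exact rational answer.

E[X^5] = D^5[M](0) = 31205/32

M_X(t) = e^(5*e^(t)/2 - 5/2)
D^5[M](t) = (3125*e^(5*t)*e^(5*e^(t)/2) + 12500*e^(4*t)*e^(5*e^(t)/2) + 12500*e^(3*t)*e^(5*e^(t)/2) + 3000*e^(2*t)*e^(5*e^(t)/2) + 80*e^(t)*e^(5*e^(t)/2))*e^(-5/2)/32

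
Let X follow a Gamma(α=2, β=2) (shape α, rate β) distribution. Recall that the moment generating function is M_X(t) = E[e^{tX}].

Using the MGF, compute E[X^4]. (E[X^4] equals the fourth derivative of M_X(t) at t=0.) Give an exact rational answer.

M_X(t) = 4/(2 - t)^2
dM/dt = -8/(t^3 - 6*t^2 + 12*t - 8)
d^2M/dt^2 = 24/(t^4 - 8*t^3 + 24*t^2 - 32*t + 16)
d^3M/dt^3 = -96/(t^5 - 10*t^4 + 40*t^3 - 80*t^2 + 80*t - 32)
d^4M/dt^4 = 480/(t^6 - 12*t^5 + 60*t^4 - 160*t^3 + 240*t^2 - 192*t + 64)

E[X^4] = d^4M/dt^4 |_{t=0} = 15/2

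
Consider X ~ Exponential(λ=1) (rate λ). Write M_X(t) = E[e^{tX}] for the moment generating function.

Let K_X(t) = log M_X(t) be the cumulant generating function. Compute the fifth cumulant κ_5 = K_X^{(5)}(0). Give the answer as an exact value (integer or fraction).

κ_5 = D^5[K](0) = 24

M_X(t) = 1/(1 - t)
K_X(t) = log M_X(t) = -log(1 - t)
D^5[K](t) = -24/(t^5 - 5*t^4 + 10*t^3 - 10*t^2 + 5*t - 1)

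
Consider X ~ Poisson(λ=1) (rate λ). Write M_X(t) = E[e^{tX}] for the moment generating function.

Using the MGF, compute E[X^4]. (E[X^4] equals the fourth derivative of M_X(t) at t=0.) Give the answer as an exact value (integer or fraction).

E[X^4] = M′′′′(0) = 15

M_X(t) = e^(e^(t) - 1)
M′(t) = e^(-1)*e^(t)*e^(e^(t))
M′′(t) = (e^(2*t)*e^(e^(t)) + e^(t)*e^(e^(t)))*e^(-1)
M′′′(t) = (e^(3*t)*e^(e^(t)) + 3*e^(2*t)*e^(e^(t)) + e^(t)*e^(e^(t)))*e^(-1)
M′′′′(t) = (e^(4*t)*e^(e^(t)) + 6*e^(3*t)*e^(e^(t)) + 7*e^(2*t)*e^(e^(t)) + e^(t)*e^(e^(t)))*e^(-1)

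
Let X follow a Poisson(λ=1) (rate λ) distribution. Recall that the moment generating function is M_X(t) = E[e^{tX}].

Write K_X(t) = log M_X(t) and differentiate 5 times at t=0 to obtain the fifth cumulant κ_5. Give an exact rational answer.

κ_5 = d^5K/dt^5 |_{t=0} = 1

M_X(t) = e^(e^(t) - 1)
K_X(t) = log M_X(t) = e^(t) - 1
dK/dt = e^(t)
d^2K/dt^2 = e^(t)
d^3K/dt^3 = e^(t)
d^4K/dt^4 = e^(t)
d^5K/dt^5 = e^(t)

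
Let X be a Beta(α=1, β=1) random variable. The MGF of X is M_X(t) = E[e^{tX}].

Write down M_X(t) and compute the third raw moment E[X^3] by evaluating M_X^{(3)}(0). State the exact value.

M_X(t) = ₁F₁(1; 2; t)
D^3[M](t) = ₁F₁(4; 5; t)/4

E[X^3] = D^3[M](0) = 1/4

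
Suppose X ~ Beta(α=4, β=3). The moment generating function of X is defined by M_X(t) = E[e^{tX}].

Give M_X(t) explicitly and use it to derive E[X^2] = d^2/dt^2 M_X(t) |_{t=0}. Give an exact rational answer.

M_X(t) = ₁F₁(4; 7; t)
D^2[M](t) = 5*₁F₁(6; 9; t)/14

E[X^2] = D^2[M](0) = 5/14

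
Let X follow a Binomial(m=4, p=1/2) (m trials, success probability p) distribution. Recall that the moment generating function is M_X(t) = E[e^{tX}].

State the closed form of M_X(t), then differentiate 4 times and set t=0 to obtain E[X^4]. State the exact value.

M_X(t) = (e^(t)/2 + 1/2)^4
D^4[M](t) = 16*e^(4*t) + 81*e^(3*t)/4 + 6*e^(2*t) + e^(t)/4

E[X^4] = D^4[M](0) = 85/2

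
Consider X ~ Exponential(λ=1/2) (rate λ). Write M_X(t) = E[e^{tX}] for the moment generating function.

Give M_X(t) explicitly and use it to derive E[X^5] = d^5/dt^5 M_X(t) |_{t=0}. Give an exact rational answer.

E[X^5] = D^5[M](0) = 3840

M_X(t) = 1/(2*(1/2 - t))
D^5[M](t) = 3840/(64*t^6 - 192*t^5 + 240*t^4 - 160*t^3 + 60*t^2 - 12*t + 1)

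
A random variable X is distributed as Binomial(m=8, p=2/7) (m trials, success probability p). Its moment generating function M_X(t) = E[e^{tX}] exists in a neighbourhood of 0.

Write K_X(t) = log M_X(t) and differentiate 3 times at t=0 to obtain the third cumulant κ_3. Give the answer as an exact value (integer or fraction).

κ_3 = K′′′(0) = 240/343

M_X(t) = (2*e^(t)/7 + 5/7)^8
K_X(t) = log M_X(t) = 8*log(2*e^(t)/7 + 5/7)
K′(t) = 16*e^(t)/(2*e^(t) + 5)
K′′(t) = 80*e^(t)/(4*e^(2*t) + 20*e^(t) + 25)
K′′′(t) = (-160*e^(2*t) + 400*e^(t))/(8*e^(3*t) + 60*e^(2*t) + 150*e^(t) + 125)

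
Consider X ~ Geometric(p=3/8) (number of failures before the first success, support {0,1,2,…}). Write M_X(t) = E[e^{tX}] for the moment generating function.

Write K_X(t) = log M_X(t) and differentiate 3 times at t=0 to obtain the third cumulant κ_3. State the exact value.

M_X(t) = 3/(8*(1 - 5*e^(t)/8))
K_X(t) = log M_X(t) = -log(1 - 5*e^(t)/8) - 3*log(2) + log(3)
dK/dt = -5*e^(t)/(5*e^(t) - 8)
d^2K/dt^2 = 40*e^(t)/(25*e^(2*t) - 80*e^(t) + 64)
d^3K/dt^3 = (-200*e^(2*t) - 320*e^(t))/(125*e^(3*t) - 600*e^(2*t) + 960*e^(t) - 512)

κ_3 = d^3K/dt^3 |_{t=0} = 520/27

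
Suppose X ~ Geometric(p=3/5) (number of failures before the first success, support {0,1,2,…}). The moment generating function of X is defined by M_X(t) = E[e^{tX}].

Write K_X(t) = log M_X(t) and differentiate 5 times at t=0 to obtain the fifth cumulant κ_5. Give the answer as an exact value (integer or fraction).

M_X(t) = 3/(5*(1 - 2*e^(t)/5))
K_X(t) = log M_X(t) = -log(1 - 2*e^(t)/5) - log(5) + log(3)
K′(t) = -2*e^(t)/(2*e^(t) - 5)
K′′(t) = 10*e^(t)/(4*e^(2*t) - 20*e^(t) + 25)
K′′′(t) = (-20*e^(2*t) - 50*e^(t))/(8*e^(3*t) - 60*e^(2*t) + 150*e^(t) - 125)
K′′′′(t) = (40*e^(3*t) + 400*e^(2*t) + 250*e^(t))/(16*e^(4*t) - 160*e^(3*t) + 600*e^(2*t) - 1000*e^(t) + 625)
K′′′′′(t) = (-80*e^(4*t) - 2200*e^(3*t) - 5500*e^(2*t) - 1250*e^(t))/(32*e^(5*t) - 400*e^(4*t) + 2000*e^(3*t) - 5000*e^(2*t) + 6250*e^(t) - 3125)

κ_5 = K′′′′′(0) = 3010/81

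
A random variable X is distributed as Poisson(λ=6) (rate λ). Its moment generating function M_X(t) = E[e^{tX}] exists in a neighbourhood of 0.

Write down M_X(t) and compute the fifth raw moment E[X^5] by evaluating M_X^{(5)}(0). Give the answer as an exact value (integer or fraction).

E[X^5] = M′′′′′(0) = 26682

M_X(t) = e^(6*e^(t) - 6)
M′(t) = 6*e^(-6)*e^(t)*e^(6*e^(t))
M′′(t) = (36*e^(2*t)*e^(6*e^(t)) + 6*e^(t)*e^(6*e^(t)))*e^(-6)
M′′′(t) = (216*e^(3*t)*e^(6*e^(t)) + 108*e^(2*t)*e^(6*e^(t)) + 6*e^(t)*e^(6*e^(t)))*e^(-6)
M′′′′(t) = (1296*e^(4*t)*e^(6*e^(t)) + 1296*e^(3*t)*e^(6*e^(t)) + 252*e^(2*t)*e^(6*e^(t)) + 6*e^(t)*e^(6*e^(t)))*e^(-6)
M′′′′′(t) = (7776*e^(5*t)*e^(6*e^(t)) + 12960*e^(4*t)*e^(6*e^(t)) + 5400*e^(3*t)*e^(6*e^(t)) + 540*e^(2*t)*e^(6*e^(t)) + 6*e^(t)*e^(6*e^(t)))*e^(-6)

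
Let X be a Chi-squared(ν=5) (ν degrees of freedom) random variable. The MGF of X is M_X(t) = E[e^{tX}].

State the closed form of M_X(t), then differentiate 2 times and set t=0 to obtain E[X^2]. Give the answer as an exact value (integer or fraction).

E[X^2] = M′′(0) = 35

M_X(t) = (1 - 2*t)^(-5/2)
M′(t) = -5/(8*t^3*√(1 - 2*t) - 12*t^2*√(1 - 2*t) + 6*t*√(1 - 2*t) - √(1 - 2*t))
M′′(t) = 35/(16*t^4*√(1 - 2*t) - 32*t^3*√(1 - 2*t) + 24*t^2*√(1 - 2*t) - 8*t*√(1 - 2*t) + √(1 - 2*t))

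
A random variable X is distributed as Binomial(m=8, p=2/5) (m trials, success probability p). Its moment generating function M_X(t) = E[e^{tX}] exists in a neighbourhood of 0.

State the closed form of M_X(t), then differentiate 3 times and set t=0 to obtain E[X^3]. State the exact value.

M_X(t) = (2*e^(t)/5 + 3/5)^8

E[X^3] = d^3M/dt^3 |_{t=0} = 6448/125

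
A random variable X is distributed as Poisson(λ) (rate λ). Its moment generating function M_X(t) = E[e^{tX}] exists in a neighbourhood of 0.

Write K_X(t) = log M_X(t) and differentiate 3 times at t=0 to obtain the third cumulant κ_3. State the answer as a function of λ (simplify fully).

κ_3 = D^3[K](0) = λ

M_X(t) = e^(λ*(e^(t) - 1))
K_X(t) = log M_X(t) = λ*(e^(t) - 1)
D^3[K](t) = λ*e^(t)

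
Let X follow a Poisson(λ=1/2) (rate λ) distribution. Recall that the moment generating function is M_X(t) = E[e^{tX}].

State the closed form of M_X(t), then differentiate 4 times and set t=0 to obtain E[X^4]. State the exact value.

E[X^4] = d^4M/dt^4 |_{t=0} = 49/16

M_X(t) = e^(e^(t)/2 - 1/2)
dM/dt = e^(-1/2)*e^(t)*e^(e^(t)/2)/2
d^2M/dt^2 = (e^(2*t)*e^(e^(t)/2) + 2*e^(t)*e^(e^(t)/2))*e^(-1/2)/4
d^3M/dt^3 = (e^(3*t)*e^(e^(t)/2) + 6*e^(2*t)*e^(e^(t)/2) + 4*e^(t)*e^(e^(t)/2))*e^(-1/2)/8
d^4M/dt^4 = (e^(4*t)*e^(e^(t)/2) + 12*e^(3*t)*e^(e^(t)/2) + 28*e^(2*t)*e^(e^(t)/2) + 8*e^(t)*e^(e^(t)/2))*e^(-1/2)/16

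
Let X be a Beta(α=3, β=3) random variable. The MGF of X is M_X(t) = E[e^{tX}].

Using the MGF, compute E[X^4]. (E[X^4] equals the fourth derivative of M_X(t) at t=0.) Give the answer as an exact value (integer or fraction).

E[X^4] = D^4[M](0) = 5/42

M_X(t) = ₁F₁(3; 6; t)
D^4[M](t) = 5*₁F₁(7; 10; t)/42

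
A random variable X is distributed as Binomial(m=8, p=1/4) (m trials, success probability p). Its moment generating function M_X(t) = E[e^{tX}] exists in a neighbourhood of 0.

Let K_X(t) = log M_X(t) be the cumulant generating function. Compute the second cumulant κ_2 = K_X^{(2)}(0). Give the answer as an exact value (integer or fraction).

M_X(t) = (e^(t)/4 + 3/4)^8
K_X(t) = log M_X(t) = 8*log(e^(t)/4 + 3/4)
K′(t) = 8*e^(t)/(e^(t) + 3)
K′′(t) = 24*e^(t)/(e^(2*t) + 6*e^(t) + 9)

κ_2 = K′′(0) = 3/2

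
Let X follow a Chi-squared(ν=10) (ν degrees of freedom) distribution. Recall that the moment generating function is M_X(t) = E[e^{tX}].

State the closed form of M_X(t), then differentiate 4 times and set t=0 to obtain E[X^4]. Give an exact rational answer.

E[X^4] = M^(4)(0) = 26880

M_X(t) = (1 - 2*t)^(-5)
M^(4)(t) = -26880/(512*t^9 - 2304*t^8 + 4608*t^7 - 5376*t^6 + 4032*t^5 - 2016*t^4 + 672*t^3 - 144*t^2 + 18*t - 1)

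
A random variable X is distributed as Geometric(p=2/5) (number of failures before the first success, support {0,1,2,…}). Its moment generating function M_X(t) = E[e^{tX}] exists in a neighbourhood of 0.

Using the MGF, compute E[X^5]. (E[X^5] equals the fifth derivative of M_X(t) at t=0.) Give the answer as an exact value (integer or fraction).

M_X(t) = 2/(5*(1 - 3*e^(t)/5))
dM/dt = 6*e^(t)/(9*e^(2*t) - 30*e^(t) + 25)
d^2M/dt^2 = (-18*e^(2*t) - 30*e^(t))/(27*e^(3*t) - 135*e^(2*t) + 225*e^(t) - 125)
d^3M/dt^3 = (54*e^(3*t) + 360*e^(2*t) + 150*e^(t))/(81*e^(4*t) - 540*e^(3*t) + 1350*e^(2*t) - 1500*e^(t) + 625)
d^4M/dt^4 = (-162*e^(4*t) - 2970*e^(3*t) - 4950*e^(2*t) - 750*e^(t))/(243*e^(5*t) - 2025*e^(4*t) + 6750*e^(3*t) - 11250*e^(2*t) + 9375*e^(t) - 3125)

E[X^5] = d^5M/dt^5 |_{t=0} = 5403/2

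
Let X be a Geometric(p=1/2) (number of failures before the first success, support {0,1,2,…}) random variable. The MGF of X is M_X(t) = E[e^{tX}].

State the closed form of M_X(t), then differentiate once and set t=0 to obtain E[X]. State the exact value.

M_X(t) = 1/(2*(1 - e^(t)/2))
M′(t) = e^(t)/(e^(2*t) - 4*e^(t) + 4)

E[X] = M′(0) = 1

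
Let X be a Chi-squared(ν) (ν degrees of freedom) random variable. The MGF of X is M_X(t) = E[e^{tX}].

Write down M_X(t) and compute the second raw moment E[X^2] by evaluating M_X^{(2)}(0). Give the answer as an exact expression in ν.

E[X^2] = d^2M/dt^2 |_{t=0} = ν*(ν + 2)

M_X(t) = (1 - 2*t)^(-ν/2)
dM/dt = -ν/(2*t*(1 - 2*t)^(ν/2) - (1 - 2*t)^(ν/2))
d^2M/dt^2 = (ν^2 + 2*ν)/(4*t^2*(1 - 2*t)^(ν/2) - 4*t*(1 - 2*t)^(ν/2) + (1 - 2*t)^(ν/2))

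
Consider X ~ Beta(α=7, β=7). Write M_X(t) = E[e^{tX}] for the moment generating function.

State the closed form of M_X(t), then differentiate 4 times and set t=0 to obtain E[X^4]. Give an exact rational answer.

E[X^4] = M^(4)(0) = 3/34

M_X(t) = ₁F₁(7; 14; t)
M^(4)(t) = 3*₁F₁(11; 18; t)/34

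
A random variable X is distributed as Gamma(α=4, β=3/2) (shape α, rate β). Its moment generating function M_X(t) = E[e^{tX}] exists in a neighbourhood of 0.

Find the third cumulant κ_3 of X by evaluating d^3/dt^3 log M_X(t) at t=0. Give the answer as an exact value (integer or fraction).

M_X(t) = 81/(16*(3/2 - t)^4)
K_X(t) = log M_X(t) = -4*log(3/2 - t) - 4*log(2) + 4*log(3)
dK/dt = -8/(2*t - 3)
d^2K/dt^2 = 16/(4*t^2 - 12*t + 9)
d^3K/dt^3 = -64/(8*t^3 - 36*t^2 + 54*t - 27)

κ_3 = d^3K/dt^3 |_{t=0} = 64/27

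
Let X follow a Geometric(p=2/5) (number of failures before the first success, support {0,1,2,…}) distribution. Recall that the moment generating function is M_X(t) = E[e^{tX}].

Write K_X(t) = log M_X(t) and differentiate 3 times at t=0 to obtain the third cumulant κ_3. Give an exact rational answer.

M_X(t) = 2/(5*(1 - 3*e^(t)/5))
K_X(t) = log M_X(t) = -log(1 - 3*e^(t)/5) - log(5) + log(2)
D^3[K](t) = (-45*e^(2*t) - 75*e^(t))/(27*e^(3*t) - 135*e^(2*t) + 225*e^(t) - 125)

κ_3 = D^3[K](0) = 15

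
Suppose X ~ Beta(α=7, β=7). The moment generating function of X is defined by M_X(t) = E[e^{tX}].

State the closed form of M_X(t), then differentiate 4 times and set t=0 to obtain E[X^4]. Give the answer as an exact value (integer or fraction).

E[X^4] = M^(4)(0) = 3/34

M_X(t) = ₁F₁(7; 14; t)
M^(4)(t) = 3*₁F₁(11; 18; t)/34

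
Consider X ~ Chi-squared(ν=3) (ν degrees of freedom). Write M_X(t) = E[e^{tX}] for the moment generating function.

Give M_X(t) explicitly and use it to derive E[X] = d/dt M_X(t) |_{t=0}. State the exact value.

M_X(t) = (1 - 2*t)^(-3/2)
M′(t) = 3/(4*t^2*√(1 - 2*t) - 4*t*√(1 - 2*t) + √(1 - 2*t))

E[X] = M′(0) = 3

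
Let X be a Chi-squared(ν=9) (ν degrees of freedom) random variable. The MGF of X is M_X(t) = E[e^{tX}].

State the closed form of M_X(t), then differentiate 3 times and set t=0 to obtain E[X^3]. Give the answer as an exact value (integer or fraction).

E[X^3] = M^(3)(0) = 1287

M_X(t) = (1 - 2*t)^(-9/2)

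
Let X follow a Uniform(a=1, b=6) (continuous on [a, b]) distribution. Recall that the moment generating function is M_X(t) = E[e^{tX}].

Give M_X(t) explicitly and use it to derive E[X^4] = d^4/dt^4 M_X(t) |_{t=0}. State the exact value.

E[X^4] = D^4[M](0) = 311

M_X(t) = (e^(6*t) - e^(t))/(5*t)
D^4[M](t) = (1296*t^4*e^(6*t) - t^4*e^(t) - 864*t^3*e^(6*t) + 4*t^3*e^(t) + 432*t^2*e^(6*t) - 12*t^2*e^(t) - 144*t*e^(6*t) + 24*t*e^(t) + 24*e^(6*t) - 24*e^(t))/(5*t^5)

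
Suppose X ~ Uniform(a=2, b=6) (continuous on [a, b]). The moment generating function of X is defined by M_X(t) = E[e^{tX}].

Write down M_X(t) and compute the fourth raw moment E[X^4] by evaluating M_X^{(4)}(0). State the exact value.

E[X^4] = D^4[M](0) = 1936/5

M_X(t) = (e^(6*t) - e^(2*t))/(4*t)
D^4[M](t) = (324*t^4*e^(6*t) - 4*t^4*e^(2*t) - 216*t^3*e^(6*t) + 8*t^3*e^(2*t) + 108*t^2*e^(6*t) - 12*t^2*e^(2*t) - 36*t*e^(6*t) + 12*t*e^(2*t) + 6*e^(6*t) - 6*e^(2*t))/t^5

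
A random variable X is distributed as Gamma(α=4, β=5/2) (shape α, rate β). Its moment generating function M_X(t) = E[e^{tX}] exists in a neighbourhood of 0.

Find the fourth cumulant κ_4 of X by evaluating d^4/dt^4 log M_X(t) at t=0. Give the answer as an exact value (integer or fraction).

M_X(t) = 625/(16*(5/2 - t)^4)
K_X(t) = log M_X(t) = -4*log(5/2 - t) - 4*log(2) + 4*log(5)
K^(4)(t) = 384/(16*t^4 - 160*t^3 + 600*t^2 - 1000*t + 625)

κ_4 = K^(4)(0) = 384/625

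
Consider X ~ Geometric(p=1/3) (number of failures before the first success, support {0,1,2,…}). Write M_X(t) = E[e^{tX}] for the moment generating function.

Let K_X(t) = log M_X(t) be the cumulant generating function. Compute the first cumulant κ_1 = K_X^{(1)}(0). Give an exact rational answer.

κ_1 = dK/dt |_{t=0} = 2

M_X(t) = 1/(3*(1 - 2*e^(t)/3))
K_X(t) = log M_X(t) = -log(1 - 2*e^(t)/3) - log(3)
dK/dt = -2*e^(t)/(2*e^(t) - 3)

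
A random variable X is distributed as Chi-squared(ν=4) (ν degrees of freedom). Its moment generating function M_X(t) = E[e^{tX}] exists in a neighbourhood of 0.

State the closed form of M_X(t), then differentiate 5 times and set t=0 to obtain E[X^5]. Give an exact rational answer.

M_X(t) = (1 - 2*t)^(-2)
D^5[M](t) = -23040/(128*t^7 - 448*t^6 + 672*t^5 - 560*t^4 + 280*t^3 - 84*t^2 + 14*t - 1)

E[X^5] = D^5[M](0) = 23040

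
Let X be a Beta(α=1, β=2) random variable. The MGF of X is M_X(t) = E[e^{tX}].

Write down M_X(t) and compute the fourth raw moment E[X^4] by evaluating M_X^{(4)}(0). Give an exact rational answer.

E[X^4] = d^4M/dt^4 |_{t=0} = 1/15

M_X(t) = ₁F₁(1; 3; t)
dM/dt = ₁F₁(2; 4; t)/3
d^2M/dt^2 = ₁F₁(3; 5; t)/6
d^3M/dt^3 = ₁F₁(4; 6; t)/10
d^4M/dt^4 = ₁F₁(5; 7; t)/15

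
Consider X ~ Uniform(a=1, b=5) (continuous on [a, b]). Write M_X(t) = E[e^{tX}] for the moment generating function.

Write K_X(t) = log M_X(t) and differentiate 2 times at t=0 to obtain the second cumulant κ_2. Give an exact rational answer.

M_X(t) = (e^(5*t) - e^(t))/(4*t)
K_X(t) = log M_X(t) = -log(t) + log(e^(5*t) - e^(t)) - 2*log(2)
K′(t) = (5*t*e^(4*t) - t - e^(4*t) + 1)/(t*e^(4*t) - t)
K′′(t) = (-16*t^2*e^(4*t) + e^(8*t) - 2*e^(4*t) + 1)/(t^2*e^(8*t) - 2*t^2*e^(4*t) + t^2)

κ_2 = K′′(0) = 4/3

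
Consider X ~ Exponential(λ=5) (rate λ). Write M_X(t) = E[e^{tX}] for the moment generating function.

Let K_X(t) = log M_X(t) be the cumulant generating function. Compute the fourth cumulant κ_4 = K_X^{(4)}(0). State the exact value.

M_X(t) = 5/(5 - t)
K_X(t) = log M_X(t) = -log(5 - t) + log(5)
dK/dt = -1/(t - 5)
d^2K/dt^2 = 1/(t^2 - 10*t + 25)
d^3K/dt^3 = -2/(t^3 - 15*t^2 + 75*t - 125)
d^4K/dt^4 = 6/(t^4 - 20*t^3 + 150*t^2 - 500*t + 625)

κ_4 = d^4K/dt^4 |_{t=0} = 6/625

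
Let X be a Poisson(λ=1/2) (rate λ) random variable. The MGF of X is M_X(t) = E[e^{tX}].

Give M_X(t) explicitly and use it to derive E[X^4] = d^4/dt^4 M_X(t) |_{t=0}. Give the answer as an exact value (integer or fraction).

E[X^4] = D^4[M](0) = 49/16

M_X(t) = e^(e^(t)/2 - 1/2)
D^4[M](t) = (e^(4*t)*e^(e^(t)/2) + 12*e^(3*t)*e^(e^(t)/2) + 28*e^(2*t)*e^(e^(t)/2) + 8*e^(t)*e^(e^(t)/2))*e^(-1/2)/16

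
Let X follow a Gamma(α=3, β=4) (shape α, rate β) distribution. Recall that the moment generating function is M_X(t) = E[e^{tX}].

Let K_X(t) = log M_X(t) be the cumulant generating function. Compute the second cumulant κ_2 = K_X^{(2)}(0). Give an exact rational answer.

M_X(t) = 64/(4 - t)^3
K_X(t) = log M_X(t) = -3*log(4 - t) + 6*log(2)
dK/dt = -3/(t - 4)
d^2K/dt^2 = 3/(t^2 - 8*t + 16)

κ_2 = d^2K/dt^2 |_{t=0} = 3/16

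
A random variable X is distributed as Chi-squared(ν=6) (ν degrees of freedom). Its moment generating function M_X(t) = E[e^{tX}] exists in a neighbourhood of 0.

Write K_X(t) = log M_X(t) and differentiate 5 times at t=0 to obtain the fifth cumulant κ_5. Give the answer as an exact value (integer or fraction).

M_X(t) = (1 - 2*t)^(-3)
K_X(t) = log M_X(t) = -3*log(1 - 2*t)
K′(t) = -6/(2*t - 1)
K′′(t) = 12/(4*t^2 - 4*t + 1)
K′′′(t) = -48/(8*t^3 - 12*t^2 + 6*t - 1)
K′′′′(t) = 288/(16*t^4 - 32*t^3 + 24*t^2 - 8*t + 1)
K′′′′′(t) = -2304/(32*t^5 - 80*t^4 + 80*t^3 - 40*t^2 + 10*t - 1)

κ_5 = K′′′′′(0) = 2304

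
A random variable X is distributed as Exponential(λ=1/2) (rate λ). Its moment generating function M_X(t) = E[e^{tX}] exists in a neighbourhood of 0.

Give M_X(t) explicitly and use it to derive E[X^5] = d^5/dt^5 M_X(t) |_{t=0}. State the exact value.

E[X^5] = M^(5)(0) = 3840

M_X(t) = 1/(2*(1/2 - t))
M^(5)(t) = 3840/(64*t^6 - 192*t^5 + 240*t^4 - 160*t^3 + 60*t^2 - 12*t + 1)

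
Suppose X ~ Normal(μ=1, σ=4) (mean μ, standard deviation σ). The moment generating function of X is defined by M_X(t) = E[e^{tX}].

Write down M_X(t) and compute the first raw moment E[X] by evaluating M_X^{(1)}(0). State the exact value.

E[X] = dM/dt |_{t=0} = 1

M_X(t) = e^(8*t^2 + t)
dM/dt = 16*t*e^(t)*e^(8*t^2) + e^(t)*e^(8*t^2)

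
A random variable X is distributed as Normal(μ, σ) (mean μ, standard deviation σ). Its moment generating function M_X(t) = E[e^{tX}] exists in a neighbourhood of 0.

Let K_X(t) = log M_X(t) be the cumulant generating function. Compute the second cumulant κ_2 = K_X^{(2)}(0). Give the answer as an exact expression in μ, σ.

M_X(t) = e^(μ*t + σ^2*t^2/2)
K_X(t) = log M_X(t) = μ*t + σ^2*t^2/2
dK/dt = μ + σ^2*t
d^2K/dt^2 = σ^2

κ_2 = d^2K/dt^2 |_{t=0} = σ^2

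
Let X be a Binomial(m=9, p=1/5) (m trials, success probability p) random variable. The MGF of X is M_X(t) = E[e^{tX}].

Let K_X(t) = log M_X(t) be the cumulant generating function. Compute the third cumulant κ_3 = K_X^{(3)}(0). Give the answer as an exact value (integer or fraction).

κ_3 = K^(3)(0) = 108/125

M_X(t) = (e^(t)/5 + 4/5)^9
K_X(t) = log M_X(t) = 9*log(e^(t)/5 + 4/5)
K^(3)(t) = (-36*e^(2*t) + 144*e^(t))/(e^(3*t) + 12*e^(2*t) + 48*e^(t) + 64)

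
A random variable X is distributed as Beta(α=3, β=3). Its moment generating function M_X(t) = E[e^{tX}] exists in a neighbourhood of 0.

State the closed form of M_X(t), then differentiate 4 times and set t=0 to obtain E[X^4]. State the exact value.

E[X^4] = d^4M/dt^4 |_{t=0} = 5/42

M_X(t) = ₁F₁(3; 6; t)
dM/dt = ₁F₁(4; 7; t)/2
d^2M/dt^2 = 2*₁F₁(5; 8; t)/7
d^3M/dt^3 = 5*₁F₁(6; 9; t)/28
d^4M/dt^4 = 5*₁F₁(7; 10; t)/42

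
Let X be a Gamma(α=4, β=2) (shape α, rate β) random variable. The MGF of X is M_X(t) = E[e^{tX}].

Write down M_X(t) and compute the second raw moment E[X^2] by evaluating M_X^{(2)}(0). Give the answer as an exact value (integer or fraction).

M_X(t) = 16/(2 - t)^4
M^(2)(t) = 320/(t^6 - 12*t^5 + 60*t^4 - 160*t^3 + 240*t^2 - 192*t + 64)

E[X^2] = M^(2)(0) = 5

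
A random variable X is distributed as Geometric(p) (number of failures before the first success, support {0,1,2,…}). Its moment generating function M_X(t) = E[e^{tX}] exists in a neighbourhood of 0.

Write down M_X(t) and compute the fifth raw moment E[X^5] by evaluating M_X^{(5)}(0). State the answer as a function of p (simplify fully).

E[X^5] = d^5M/dt^5 |_{t=0} = -1 + 31/p - 180/p^2 + 390/p^3 - 360/p^4 + 120/p^5

M_X(t) = p/(-(1 - p)*e^(t) + 1)
dM/dt = (-p^2*e^(t) + p*e^(t))/(p^2*e^(2*t) - 2*p*e^(2*t) + 2*p*e^(t) + e^(2*t) - 2*e^(t) + 1)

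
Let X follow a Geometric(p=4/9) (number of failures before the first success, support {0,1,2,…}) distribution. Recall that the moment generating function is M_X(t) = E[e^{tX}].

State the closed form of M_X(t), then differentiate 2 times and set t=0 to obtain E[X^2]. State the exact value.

E[X^2] = M′′(0) = 35/8

M_X(t) = 4/(9*(1 - 5*e^(t)/9))
M′(t) = 20*e^(t)/(25*e^(2*t) - 90*e^(t) + 81)
M′′(t) = (-100*e^(2*t) - 180*e^(t))/(125*e^(3*t) - 675*e^(2*t) + 1215*e^(t) - 729)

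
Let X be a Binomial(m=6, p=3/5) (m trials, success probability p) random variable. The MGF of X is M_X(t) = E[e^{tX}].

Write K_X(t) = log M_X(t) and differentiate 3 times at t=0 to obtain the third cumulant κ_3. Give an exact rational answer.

κ_3 = d^3K/dt^3 |_{t=0} = -36/125

M_X(t) = (3*e^(t)/5 + 2/5)^6
K_X(t) = log M_X(t) = 6*log(3*e^(t)/5 + 2/5)
dK/dt = 18*e^(t)/(3*e^(t) + 2)
d^2K/dt^2 = 36*e^(t)/(9*e^(2*t) + 12*e^(t) + 4)
d^3K/dt^3 = (-108*e^(2*t) + 72*e^(t))/(27*e^(3*t) + 54*e^(2*t) + 36*e^(t) + 8)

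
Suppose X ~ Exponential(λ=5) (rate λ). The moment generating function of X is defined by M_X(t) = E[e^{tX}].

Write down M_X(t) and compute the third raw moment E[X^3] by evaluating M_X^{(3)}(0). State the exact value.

M_X(t) = 5/(5 - t)
D^3[M](t) = 30/(t^4 - 20*t^3 + 150*t^2 - 500*t + 625)

E[X^3] = D^3[M](0) = 6/125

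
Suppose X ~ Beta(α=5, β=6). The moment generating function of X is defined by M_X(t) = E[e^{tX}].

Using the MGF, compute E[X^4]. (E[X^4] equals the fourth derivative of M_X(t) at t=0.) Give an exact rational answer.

E[X^4] = D^4[M](0) = 10/143

M_X(t) = ₁F₁(5; 11; t)
D^4[M](t) = 10*₁F₁(9; 15; t)/143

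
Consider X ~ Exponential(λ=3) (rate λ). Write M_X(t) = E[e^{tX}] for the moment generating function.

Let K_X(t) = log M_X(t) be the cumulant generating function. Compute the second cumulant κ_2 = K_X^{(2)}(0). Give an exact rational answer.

κ_2 = K′′(0) = 1/9

M_X(t) = 3/(3 - t)
K_X(t) = log M_X(t) = -log(3 - t) + log(3)
K′(t) = -1/(t - 3)
K′′(t) = 1/(t^2 - 6*t + 9)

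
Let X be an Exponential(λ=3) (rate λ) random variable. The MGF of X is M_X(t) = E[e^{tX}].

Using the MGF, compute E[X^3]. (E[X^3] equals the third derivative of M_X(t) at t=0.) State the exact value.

M_X(t) = 3/(3 - t)
M′(t) = 3/(t^2 - 6*t + 9)
M′′(t) = -6/(t^3 - 9*t^2 + 27*t - 27)
M′′′(t) = 18/(t^4 - 12*t^3 + 54*t^2 - 108*t + 81)

E[X^3] = M′′′(0) = 2/9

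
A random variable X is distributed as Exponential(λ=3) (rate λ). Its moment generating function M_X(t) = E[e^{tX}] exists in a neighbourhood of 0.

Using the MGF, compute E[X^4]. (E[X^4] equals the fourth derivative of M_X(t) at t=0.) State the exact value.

M_X(t) = 3/(3 - t)
D^4[M](t) = -72/(t^5 - 15*t^4 + 90*t^3 - 270*t^2 + 405*t - 243)

E[X^4] = D^4[M](0) = 8/27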